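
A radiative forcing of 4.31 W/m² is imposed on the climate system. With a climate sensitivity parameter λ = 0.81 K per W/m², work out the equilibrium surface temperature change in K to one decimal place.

ΔT = λ ΔF = 0.81 × 4.31 = 3.4911 K.

ΔT = 3.5 K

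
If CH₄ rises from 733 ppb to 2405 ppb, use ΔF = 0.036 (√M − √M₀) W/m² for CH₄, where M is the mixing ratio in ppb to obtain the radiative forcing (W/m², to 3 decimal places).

CH₄: 0.036 × (√2405 − √733) = 0.036 × (49.0408 − 27.0740) = 0.036 × 21.9668 = 0.7908 W/m².

ΔF = 0.791 W/m²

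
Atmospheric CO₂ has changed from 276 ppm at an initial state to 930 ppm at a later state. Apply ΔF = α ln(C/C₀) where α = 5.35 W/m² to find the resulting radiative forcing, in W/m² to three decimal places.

CO₂ absorption bands are partially saturated, so forcing scales with the logarithm of the concentration ratio.
CO₂: 5.35 × ln(930/276) = 5.35 × ln(3.36957) = 5.35 × 1.21479 = 6.4991 W/m².

ΔF = 6.499 W/m²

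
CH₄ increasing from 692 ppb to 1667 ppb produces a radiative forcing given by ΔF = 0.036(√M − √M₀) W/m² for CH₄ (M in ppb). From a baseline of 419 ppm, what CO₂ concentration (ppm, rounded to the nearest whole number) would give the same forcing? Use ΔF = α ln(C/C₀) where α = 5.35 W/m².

C ≈ 462 ppm

CH₄ forcing: 0.036 × (√1667 − √692) = 0.036 × (40.8289 − 26.3059) = 0.036 × 14.5230 = 0.52283 W/m².
Set 5.35 ln(C/419) = 0.52283: ln(C/419) = 0.52283/5.35 = 0.09773, so C = 419 × e^0.09773 = 419 × 1.10267 = 462.02 ppm.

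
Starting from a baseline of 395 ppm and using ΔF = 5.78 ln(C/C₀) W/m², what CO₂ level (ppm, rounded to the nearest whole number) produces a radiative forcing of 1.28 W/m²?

Set 5.78 ln(C/395) = 1.28, so ln(C/395) = 1.28/5.78 = 0.22145.
Then C/395 = e^0.22145 = 1.24788, giving C = 395 × 1.24788 = 492.91 ppm.

C ≈ 493 ppm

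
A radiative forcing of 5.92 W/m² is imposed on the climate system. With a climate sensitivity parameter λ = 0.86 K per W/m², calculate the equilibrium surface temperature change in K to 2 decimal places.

ΔT = 5.09 K

ΔT = λ ΔF = 0.86 × 5.92 = 5.0912 K.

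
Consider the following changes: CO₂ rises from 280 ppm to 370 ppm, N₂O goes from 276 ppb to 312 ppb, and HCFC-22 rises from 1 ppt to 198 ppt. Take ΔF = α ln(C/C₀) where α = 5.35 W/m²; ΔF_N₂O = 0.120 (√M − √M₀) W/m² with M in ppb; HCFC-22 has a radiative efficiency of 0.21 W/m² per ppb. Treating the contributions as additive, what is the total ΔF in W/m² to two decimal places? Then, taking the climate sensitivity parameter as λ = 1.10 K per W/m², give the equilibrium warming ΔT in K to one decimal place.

CO₂: 5.35 × ln(370/280) = 5.35 × ln(1.32143) = 5.35 × 0.27871 = 1.4911 W/m².
N₂O: 0.120 × (√312 − √276) = 0.120 × (17.6635 − 16.6132) = 0.120 × 1.0503 = 0.1260 W/m².
HCFC-22: Δ = 198 − 1 = 197 ppt = 0.197 ppb; ΔF = 0.21 × 0.197 = 0.0414 W/m².
Total ΔF = 1.4911 + 0.1260 + 0.0414 = 1.6585 W/m².
ΔT = λ ΔF = 1.10 × 1.66 = 1.8260 K.

ΔF = 1.66 W/m²; ΔT = 1.8 K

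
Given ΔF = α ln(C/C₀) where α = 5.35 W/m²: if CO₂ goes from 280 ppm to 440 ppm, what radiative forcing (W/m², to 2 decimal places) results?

CO₂ absorption bands are partially saturated, so forcing scales with the logarithm of the concentration ratio.
CO₂: 5.35 × ln(440/280) = 5.35 × ln(1.57143) = 5.35 × 0.45199 = 2.4181 W/m².

ΔF = 2.42 W/m²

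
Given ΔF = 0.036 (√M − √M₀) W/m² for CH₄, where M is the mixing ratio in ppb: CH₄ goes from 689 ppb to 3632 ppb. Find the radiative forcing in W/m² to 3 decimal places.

ΔF = 1.225 W/m²

CH₄: 0.036 × (√3632 − √689) = 0.036 × (60.2661 − 26.2488) = 0.036 × 34.0173 = 1.2246 W/m².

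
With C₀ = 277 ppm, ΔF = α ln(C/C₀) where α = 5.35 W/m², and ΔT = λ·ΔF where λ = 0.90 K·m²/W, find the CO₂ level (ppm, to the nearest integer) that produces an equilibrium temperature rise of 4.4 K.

C ≈ 691 ppm

Required forcing: ΔF = ΔT/λ = 4.4/0.90 = 4.8889 W/m².
Then ln(C/277) = ΔF/5.35 = 4.8889/5.35 = 0.91381.
So C = 277 × e^0.91381 = 277 × 2.49381 = 690.79 ppm.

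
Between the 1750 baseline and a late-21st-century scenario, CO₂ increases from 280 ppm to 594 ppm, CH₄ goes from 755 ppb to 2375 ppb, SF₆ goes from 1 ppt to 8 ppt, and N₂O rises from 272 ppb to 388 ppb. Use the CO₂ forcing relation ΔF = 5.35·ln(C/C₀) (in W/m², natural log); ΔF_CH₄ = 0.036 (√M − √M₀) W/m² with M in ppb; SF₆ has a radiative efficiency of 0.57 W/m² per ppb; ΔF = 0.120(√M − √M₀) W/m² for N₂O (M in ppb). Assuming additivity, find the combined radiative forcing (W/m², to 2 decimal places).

ΔF = 5.18 W/m²

CO₂: 5.35 × ln(594/280) = 5.35 × ln(2.12143) = 5.35 × 0.75209 = 4.0237 W/m².
CH₄: 0.036 × (√2375 − √755) = 0.036 × (48.7340 − 27.4773) = 0.036 × 21.2567 = 0.7652 W/m².
SF₆: Δ = 8 − 1 = 7 ppt = 0.007 ppb; ΔF = 0.57 × 0.007 = 0.0040 W/m².
N₂O: 0.120 × (√388 − √272) = 0.120 × (19.6977 − 16.4924) = 0.120 × 3.2053 = 0.3846 W/m².
Total ΔF = 4.0237 + 0.7652 + 0.0040 + 0.3846 = 5.1775 W/m².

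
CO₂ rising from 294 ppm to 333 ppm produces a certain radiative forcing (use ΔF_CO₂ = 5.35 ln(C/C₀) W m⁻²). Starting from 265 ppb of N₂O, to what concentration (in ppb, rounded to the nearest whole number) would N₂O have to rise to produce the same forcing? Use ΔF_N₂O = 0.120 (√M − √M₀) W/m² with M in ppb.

M ≈ 477 ppb

CO₂ forcing: 5.35 × ln(333/294) = 5.35 × 0.124563 = 0.66641 W/m².
Set 0.120(√M − √265) = 0.66641: √M = 0.66641/0.120 + √265 = 5.5534 + 16.2788 = 21.8322.
M = (21.8322)² = 476.64 ppb.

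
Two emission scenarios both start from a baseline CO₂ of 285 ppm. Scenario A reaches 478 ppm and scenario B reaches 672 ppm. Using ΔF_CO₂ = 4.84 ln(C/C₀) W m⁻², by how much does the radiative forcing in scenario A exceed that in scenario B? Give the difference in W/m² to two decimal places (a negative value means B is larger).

ΔF_A − ΔF_B = -1.65 W/m²

ΔF_A = 4.84 ln(478/285) = 4.84 × 0.51712 = 2.5029 W/m².
ΔF_B = 4.84 ln(672/285) = 4.84 × 0.85777 = 4.1516 W/m².
Difference: 2.5029 − 4.1516 = -1.6487 W/m².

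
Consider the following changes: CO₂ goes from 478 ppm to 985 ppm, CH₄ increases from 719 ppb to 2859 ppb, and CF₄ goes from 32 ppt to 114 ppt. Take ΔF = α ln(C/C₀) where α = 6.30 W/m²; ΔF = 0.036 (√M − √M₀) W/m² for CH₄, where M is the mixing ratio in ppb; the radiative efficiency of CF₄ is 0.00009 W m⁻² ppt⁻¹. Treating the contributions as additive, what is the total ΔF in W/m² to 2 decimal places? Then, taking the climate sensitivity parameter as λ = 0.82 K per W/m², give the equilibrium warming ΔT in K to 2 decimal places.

CO₂: 6.30 × ln(985/478) = 6.30 × ln(2.06067) = 6.30 × 0.72303 = 4.5551 W/m².
CH₄: 0.036 × (√2859 − √719) = 0.036 × (53.4696 − 26.8142) = 0.036 × 26.6554 = 0.9596 W/m².
CF₄: ΔF = 0.00009 × (114 − 32) = 0.00009 × 82 = 0.0074 W/m².
Total ΔF = 4.5551 + 0.9596 + 0.0074 = 5.5221 W/m².
ΔT = λ ΔF = 0.82 × 5.52 = 4.5264 K.

ΔF = 5.52 W/m²; ΔT = 4.53 K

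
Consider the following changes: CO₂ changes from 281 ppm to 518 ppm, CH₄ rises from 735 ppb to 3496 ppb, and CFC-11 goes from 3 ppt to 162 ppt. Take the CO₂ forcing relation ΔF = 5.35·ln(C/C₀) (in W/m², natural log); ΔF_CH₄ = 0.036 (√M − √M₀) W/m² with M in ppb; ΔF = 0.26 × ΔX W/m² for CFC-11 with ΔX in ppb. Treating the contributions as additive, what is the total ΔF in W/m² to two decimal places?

CO₂: 5.35 × ln(518/281) = 5.35 × ln(1.84342) = 5.35 × 0.61162 = 3.2722 W/m².
CH₄: 0.036 × (√3496 − √735) = 0.036 × (59.1270 − 27.1109) = 0.036 × 32.0161 = 1.1526 W/m².
CFC-11: Δ = 162 − 3 = 159 ppt = 0.159 ppb; ΔF = 0.26 × 0.159 = 0.0413 W/m².
Total ΔF = 3.2722 + 1.1526 + 0.0413 = 4.4661 W/m².

ΔF = 4.47 W/m²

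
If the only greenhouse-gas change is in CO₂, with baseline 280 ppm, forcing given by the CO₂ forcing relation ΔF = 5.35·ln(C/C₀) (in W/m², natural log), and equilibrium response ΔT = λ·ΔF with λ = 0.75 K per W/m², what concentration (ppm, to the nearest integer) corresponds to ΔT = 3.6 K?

C ≈ 687 ppm

Required forcing: ΔF = ΔT/λ = 3.6/0.75 = 4.8000 W/m².
Then ln(C/280) = ΔF/5.35 = 4.8000/5.35 = 0.89720.
So C = 280 × e^0.89720 = 280 × 2.45273 = 686.76 ppm.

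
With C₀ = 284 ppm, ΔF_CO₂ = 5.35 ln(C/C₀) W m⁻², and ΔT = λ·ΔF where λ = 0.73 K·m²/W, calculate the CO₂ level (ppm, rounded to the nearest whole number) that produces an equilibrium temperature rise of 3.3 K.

C ≈ 661 ppm

Required forcing: ΔF = ΔT/λ = 3.3/0.73 = 4.5205 W/m².
Then ln(C/284) = ΔF/5.35 = 4.5205/5.35 = 0.84495.
So C = 284 × e^0.84495 = 284 × 2.32786 = 661.11 ppm.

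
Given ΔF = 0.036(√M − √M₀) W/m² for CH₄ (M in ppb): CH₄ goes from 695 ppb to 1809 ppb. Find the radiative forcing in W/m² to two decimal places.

ΔF = 0.58 W/m²

CH₄: 0.036 × (√1809 − √695) = 0.036 × (42.5323 − 26.3629) = 0.036 × 16.1694 = 0.5821 W/m².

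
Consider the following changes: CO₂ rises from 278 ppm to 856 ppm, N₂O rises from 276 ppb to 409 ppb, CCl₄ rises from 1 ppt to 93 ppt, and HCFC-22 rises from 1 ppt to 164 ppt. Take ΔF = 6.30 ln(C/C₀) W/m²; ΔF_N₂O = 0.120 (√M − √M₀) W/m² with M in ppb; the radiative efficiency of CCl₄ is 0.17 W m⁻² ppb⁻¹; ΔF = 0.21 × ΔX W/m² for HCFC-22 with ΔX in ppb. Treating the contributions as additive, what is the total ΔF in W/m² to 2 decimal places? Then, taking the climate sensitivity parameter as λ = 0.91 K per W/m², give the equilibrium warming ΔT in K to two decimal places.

CO₂: 6.30 × ln(856/278) = 6.30 × ln(3.07914) = 6.30 × 1.12465 = 7.0853 W/m².
N₂O: 0.120 × (√409 − √276) = 0.120 × (20.2237 − 16.6132) = 0.120 × 3.6105 = 0.4333 W/m².
CCl₄: Δ = 93 − 1 = 92 ppt = 0.092 ppb; ΔF = 0.17 × 0.092 = 0.0156 W/m².
HCFC-22: Δ = 164 − 1 = 163 ppt = 0.163 ppb; ΔF = 0.21 × 0.163 = 0.0342 W/m².
Total ΔF = 7.0853 + 0.4333 + 0.0156 + 0.0342 = 7.5684 W/m².
ΔT = λ ΔF = 0.91 × 7.57 = 6.8887 K.

ΔF = 7.57 W/m²; ΔT = 6.89 K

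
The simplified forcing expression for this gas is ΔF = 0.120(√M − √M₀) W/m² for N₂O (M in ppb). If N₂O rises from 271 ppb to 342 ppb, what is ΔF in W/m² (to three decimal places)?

N₂O: 0.120 × (√342 − √271) = 0.120 × (18.4932 − 16.4621) = 0.120 × 2.0311 = 0.2437 W/m².

ΔF = 0.244 W/m²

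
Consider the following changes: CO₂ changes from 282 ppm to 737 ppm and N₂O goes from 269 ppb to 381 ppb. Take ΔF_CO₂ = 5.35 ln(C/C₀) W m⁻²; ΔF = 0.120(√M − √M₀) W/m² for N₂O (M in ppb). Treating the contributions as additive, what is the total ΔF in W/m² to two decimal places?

ΔF = 5.51 W/m²

CO₂: 5.35 × ln(737/282) = 5.35 × ln(2.61348) = 5.35 × 0.96068 = 5.1396 W/m².
N₂O: 0.120 × (√381 − √269) = 0.120 × (19.5192 − 16.4012) = 0.120 × 3.1180 = 0.3742 W/m².
Total ΔF = 5.1396 + 0.3742 = 5.5138 W/m².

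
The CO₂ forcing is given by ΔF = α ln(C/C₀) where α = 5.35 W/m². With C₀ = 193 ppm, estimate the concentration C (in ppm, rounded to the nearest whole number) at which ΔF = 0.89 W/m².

Set 5.35 ln(C/193) = 0.89, so ln(C/193) = 0.89/5.35 = 0.16636.
Then C/193 = e^0.16636 = 1.18100, giving C = 193 × 1.18100 = 227.93 ppm.

C ≈ 228 ppm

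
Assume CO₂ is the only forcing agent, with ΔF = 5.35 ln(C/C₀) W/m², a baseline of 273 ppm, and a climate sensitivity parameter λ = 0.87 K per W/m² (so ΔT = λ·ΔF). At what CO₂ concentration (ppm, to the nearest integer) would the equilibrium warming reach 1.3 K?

Required forcing: ΔF = ΔT/λ = 1.3/0.87 = 1.4943 W/m².
Then ln(C/273) = ΔF/5.35 = 1.4943/5.35 = 0.27931.
So C = 273 × e^0.27931 = 273 × 1.32222 = 360.97 ppm.

C ≈ 361 ppm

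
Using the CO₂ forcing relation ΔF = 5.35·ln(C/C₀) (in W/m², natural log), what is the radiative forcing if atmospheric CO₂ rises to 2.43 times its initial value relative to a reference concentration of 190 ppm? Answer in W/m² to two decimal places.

ΔF = 5.35 × ln(2.43) = 5.35 × 0.88789 = 4.7502 W/m².

ΔF = 4.75 W/m²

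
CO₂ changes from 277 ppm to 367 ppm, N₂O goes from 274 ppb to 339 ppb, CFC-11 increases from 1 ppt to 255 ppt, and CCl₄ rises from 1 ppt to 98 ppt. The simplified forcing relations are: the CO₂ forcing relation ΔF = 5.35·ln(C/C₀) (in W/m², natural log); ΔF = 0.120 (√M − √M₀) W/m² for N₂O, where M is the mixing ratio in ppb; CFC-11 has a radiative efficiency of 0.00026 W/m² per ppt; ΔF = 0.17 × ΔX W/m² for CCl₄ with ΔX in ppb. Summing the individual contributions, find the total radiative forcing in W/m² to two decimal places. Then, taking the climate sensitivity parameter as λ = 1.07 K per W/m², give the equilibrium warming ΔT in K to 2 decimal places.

CO₂: 5.35 × ln(367/277) = 5.35 × ln(1.32491) = 5.35 × 0.28134 = 1.5052 W/m².
N₂O: 0.120 × (√339 − √274) = 0.120 × (18.4120 − 16.5529) = 0.120 × 1.8591 = 0.2231 W/m².
CFC-11: ΔF = 0.00026 × (255 − 1) = 0.00026 × 254 = 0.0660 W/m².
CCl₄: Δ = 98 − 1 = 97 ppt = 0.097 ppb; ΔF = 0.17 × 0.097 = 0.0165 W/m².
Total ΔF = 1.5052 + 0.2231 + 0.0660 + 0.0165 = 1.8108 W/m².
ΔT = λ ΔF = 1.07 × 1.81 = 1.9367 K.

ΔF = 1.81 W/m²; ΔT = 1.94 K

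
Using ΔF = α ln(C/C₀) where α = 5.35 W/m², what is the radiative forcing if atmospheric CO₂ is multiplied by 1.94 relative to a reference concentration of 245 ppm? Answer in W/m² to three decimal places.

ΔF = 3.545 W/m²

ΔF = 5.35 × ln(1.94) = 5.35 × 0.66269 = 3.5454 W/m².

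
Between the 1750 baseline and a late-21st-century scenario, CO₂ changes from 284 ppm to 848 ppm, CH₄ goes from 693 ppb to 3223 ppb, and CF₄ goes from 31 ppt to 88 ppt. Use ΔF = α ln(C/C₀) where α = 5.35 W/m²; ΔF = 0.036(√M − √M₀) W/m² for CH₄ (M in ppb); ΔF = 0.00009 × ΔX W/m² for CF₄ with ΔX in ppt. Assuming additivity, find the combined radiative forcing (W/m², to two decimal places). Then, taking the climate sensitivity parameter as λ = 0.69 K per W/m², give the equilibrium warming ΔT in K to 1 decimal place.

CO₂: 5.35 × ln(848/284) = 5.35 × ln(2.98592) = 5.35 × 1.09391 = 5.8524 W/m².
CH₄: 0.036 × (√3223 − √693) = 0.036 × (56.7715 − 26.3249) = 0.036 × 30.4466 = 1.0961 W/m².
CF₄: ΔF = 0.00009 × (88 − 31) = 0.00009 × 57 = 0.0051 W/m².
Total ΔF = 5.8524 + 1.0961 + 0.0051 = 6.9536 W/m².
ΔT = λ ΔF = 0.69 × 6.95 = 4.7955 K.

ΔF = 6.95 W/m²; ΔT = 4.8 K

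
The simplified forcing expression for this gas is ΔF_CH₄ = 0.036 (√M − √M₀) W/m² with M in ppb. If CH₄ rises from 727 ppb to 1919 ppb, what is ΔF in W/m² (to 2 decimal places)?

CH₄: 0.036 × (√1919 − √727) = 0.036 × (43.8064 − 26.9629) = 0.036 × 16.8435 = 0.6064 W/m².

ΔF = 0.61 W/m²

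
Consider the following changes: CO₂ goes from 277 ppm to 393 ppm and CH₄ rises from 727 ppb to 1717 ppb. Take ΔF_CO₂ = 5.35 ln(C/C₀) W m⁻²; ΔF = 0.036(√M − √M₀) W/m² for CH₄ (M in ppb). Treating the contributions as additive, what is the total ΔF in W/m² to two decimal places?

ΔF = 2.39 W/m²

CO₂: 5.35 × ln(393/277) = 5.35 × ln(1.41877) = 5.35 × 0.34979 = 1.8714 W/m².
CH₄: 0.036 × (√1717 − √727) = 0.036 × (41.4367 − 26.9629) = 0.036 × 14.4738 = 0.5211 W/m².
Total ΔF = 1.8714 + 0.5211 = 2.3925 W/m².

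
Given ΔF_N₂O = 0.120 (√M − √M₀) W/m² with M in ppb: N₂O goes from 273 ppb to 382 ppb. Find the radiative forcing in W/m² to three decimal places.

N₂O: 0.120 × (√382 − √273) = 0.120 × (19.5448 − 16.5227) = 0.120 × 3.0221 = 0.3627 W/m².

ΔF = 0.363 W/m²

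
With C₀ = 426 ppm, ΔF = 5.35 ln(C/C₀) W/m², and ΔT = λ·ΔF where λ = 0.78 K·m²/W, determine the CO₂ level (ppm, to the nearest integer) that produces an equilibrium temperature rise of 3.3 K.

Required forcing: ΔF = ΔT/λ = 3.3/0.78 = 4.2308 W/m².
Then ln(C/426) = ΔF/5.35 = 4.2308/5.35 = 0.79080.
So C = 426 × e^0.79080 = 426 × 2.20516 = 939.40 ppm.

C ≈ 939 ppm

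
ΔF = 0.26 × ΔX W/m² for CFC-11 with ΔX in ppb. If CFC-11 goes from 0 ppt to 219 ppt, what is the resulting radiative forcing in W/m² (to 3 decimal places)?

CFC-11: Δ = 219 − 0 = 219 ppt = 0.219 ppb; ΔF = 0.26 × 0.219 = 0.0569 W/m².

ΔF = 0.057 W/m²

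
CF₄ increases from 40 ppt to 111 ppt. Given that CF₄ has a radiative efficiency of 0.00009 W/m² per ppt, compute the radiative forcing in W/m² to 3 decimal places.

ΔF = 0.006 W/m²

CF₄: ΔF = 0.00009 × (111 − 40) = 0.00009 × 71 = 0.0064 W/m².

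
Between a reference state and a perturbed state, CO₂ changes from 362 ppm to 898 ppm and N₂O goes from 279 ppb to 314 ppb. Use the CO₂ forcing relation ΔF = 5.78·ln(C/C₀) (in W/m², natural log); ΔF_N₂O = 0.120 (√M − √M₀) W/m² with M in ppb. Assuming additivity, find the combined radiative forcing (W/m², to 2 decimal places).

CO₂: 5.78 × ln(898/362) = 5.78 × ln(2.48066) = 5.78 × 0.90852 = 5.2512 W/m².
N₂O: 0.120 × (√314 − √279) = 0.120 × (17.7200 − 16.7033) = 0.120 × 1.0167 = 0.1220 W/m².
Total ΔF = 5.2512 + 0.1220 = 5.3732 W/m².

ΔF = 5.37 W/m²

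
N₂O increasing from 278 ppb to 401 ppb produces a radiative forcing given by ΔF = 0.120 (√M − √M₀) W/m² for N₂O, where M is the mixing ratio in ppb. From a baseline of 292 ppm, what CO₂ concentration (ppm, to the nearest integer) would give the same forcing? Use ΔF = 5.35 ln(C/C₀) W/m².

N₂O forcing: 0.120 × (√401 − √278) = 0.120 × (20.0250 − 16.6733) = 0.120 × 3.3517 = 0.40220 W/m².
Set 5.35 ln(C/292) = 0.40220: ln(C/292) = 0.40220/5.35 = 0.07518, so C = 292 × e^0.07518 = 292 × 1.07808 = 314.80 ppm.

C ≈ 315 ppm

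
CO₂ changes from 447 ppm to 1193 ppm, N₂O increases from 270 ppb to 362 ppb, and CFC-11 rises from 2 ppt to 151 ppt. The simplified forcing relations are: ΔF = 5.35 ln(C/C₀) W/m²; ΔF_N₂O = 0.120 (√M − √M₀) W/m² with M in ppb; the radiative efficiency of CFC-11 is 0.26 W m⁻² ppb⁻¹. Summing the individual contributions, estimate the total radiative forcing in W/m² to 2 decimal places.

CO₂: 5.35 × ln(1193/447) = 5.35 × ln(2.66890) = 5.35 × 0.98167 = 5.2519 W/m².
N₂O: 0.120 × (√362 − √270) = 0.120 × (19.0263 − 16.4317) = 0.120 × 2.5946 = 0.3114 W/m².
CFC-11: Δ = 151 − 2 = 149 ppt = 0.149 ppb; ΔF = 0.26 × 0.149 = 0.0387 W/m².
Total ΔF = 5.2519 + 0.3114 + 0.0387 = 5.6020 W/m².

ΔF = 5.60 W/m²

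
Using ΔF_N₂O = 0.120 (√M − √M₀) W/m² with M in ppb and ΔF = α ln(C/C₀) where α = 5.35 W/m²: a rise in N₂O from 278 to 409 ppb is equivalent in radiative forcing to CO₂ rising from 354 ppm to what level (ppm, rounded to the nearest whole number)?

C ≈ 383 ppm

N₂O forcing: 0.120 × (√409 − √278) = 0.120 × (20.2237 − 16.6733) = 0.120 × 3.5504 = 0.42605 W/m².
Set 5.35 ln(C/354) = 0.42605: ln(C/354) = 0.42605/5.35 = 0.07964, so C = 354 × e^0.07964 = 354 × 1.08290 = 383.35 ppm.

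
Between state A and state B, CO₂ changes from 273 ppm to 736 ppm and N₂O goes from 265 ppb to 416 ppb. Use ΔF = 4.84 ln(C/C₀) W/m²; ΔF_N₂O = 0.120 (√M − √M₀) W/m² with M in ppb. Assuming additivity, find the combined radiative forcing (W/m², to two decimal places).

CO₂: 4.84 × ln(736/273) = 4.84 × ln(2.69597) = 4.84 × 0.99176 = 4.8001 W/m².
N₂O: 0.120 × (√416 − √265) = 0.120 × (20.3961 − 16.2788) = 0.120 × 4.1173 = 0.4941 W/m².
Total ΔF = 4.8001 + 0.4941 = 5.2942 W/m².

ΔF = 5.29 W/m²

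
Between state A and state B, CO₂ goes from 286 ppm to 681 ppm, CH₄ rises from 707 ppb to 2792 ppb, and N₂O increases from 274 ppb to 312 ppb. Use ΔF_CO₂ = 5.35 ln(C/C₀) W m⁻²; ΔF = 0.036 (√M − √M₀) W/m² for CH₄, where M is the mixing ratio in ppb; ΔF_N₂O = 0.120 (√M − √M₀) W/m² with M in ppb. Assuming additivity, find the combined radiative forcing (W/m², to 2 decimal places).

CO₂: 5.35 × ln(681/286) = 5.35 × ln(2.38112) = 5.35 × 0.86757 = 4.6415 W/m².
CH₄: 0.036 × (√2792 − √707) = 0.036 × (52.8394 − 26.5895) = 0.036 × 26.2499 = 0.9450 W/m².
N₂O: 0.120 × (√312 − √274) = 0.120 × (17.6635 − 16.5529) = 0.120 × 1.1106 = 0.1333 W/m².
Total ΔF = 4.6415 + 0.9450 + 0.1333 = 5.7198 W/m².

ΔF = 5.72 W/m²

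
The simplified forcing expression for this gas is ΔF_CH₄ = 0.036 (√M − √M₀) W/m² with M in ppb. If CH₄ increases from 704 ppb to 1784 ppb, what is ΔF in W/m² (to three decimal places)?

ΔF = 0.565 W/m²

CH₄: 0.036 × (√1784 − √704) = 0.036 × (42.2374 − 26.5330) = 0.036 × 15.7044 = 0.5654 W/m².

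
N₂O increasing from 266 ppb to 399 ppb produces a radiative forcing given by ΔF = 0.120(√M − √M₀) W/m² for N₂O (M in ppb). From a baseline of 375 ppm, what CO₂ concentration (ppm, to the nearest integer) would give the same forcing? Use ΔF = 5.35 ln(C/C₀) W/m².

N₂O forcing: 0.120 × (√399 − √266) = 0.120 × (19.9750 − 16.3095) = 0.120 × 3.6655 = 0.43986 W/m².
Set 5.35 ln(C/375) = 0.43986: ln(C/375) = 0.43986/5.35 = 0.08222, so C = 375 × e^0.08222 = 375 × 1.08569 = 407.13 ppm.

C ≈ 407 ppm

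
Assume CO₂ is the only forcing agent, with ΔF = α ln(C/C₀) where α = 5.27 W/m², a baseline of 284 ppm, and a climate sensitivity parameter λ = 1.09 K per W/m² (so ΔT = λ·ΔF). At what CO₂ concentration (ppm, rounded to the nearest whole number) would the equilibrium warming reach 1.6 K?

Required forcing: ΔF = ΔT/λ = 1.6/1.09 = 1.4679 W/m².
Then ln(C/284) = ΔF/5.27 = 1.4679/5.27 = 0.27854.
So C = 284 × e^0.27854 = 284 × 1.32120 = 375.22 ppm.

C ≈ 375 ppm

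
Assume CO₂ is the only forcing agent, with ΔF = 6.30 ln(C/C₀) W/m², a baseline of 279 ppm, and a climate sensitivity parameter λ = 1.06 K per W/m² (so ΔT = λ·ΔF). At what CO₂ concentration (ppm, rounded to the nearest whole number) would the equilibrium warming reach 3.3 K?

Required forcing: ΔF = ΔT/λ = 3.3/1.06 = 3.1132 W/m².
Then ln(C/279) = ΔF/6.30 = 3.1132/6.30 = 0.49416.
So C = 279 × e^0.49416 = 279 × 1.63912 = 457.31 ppm.

C ≈ 457 ppm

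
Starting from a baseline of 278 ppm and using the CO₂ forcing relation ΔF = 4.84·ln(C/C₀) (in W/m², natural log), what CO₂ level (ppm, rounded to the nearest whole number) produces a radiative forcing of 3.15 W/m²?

C ≈ 533 ppm

Set 4.84 ln(C/278) = 3.15, so ln(C/278) = 3.15/4.84 = 0.65083.
Then C/278 = e^0.65083 = 1.91713, giving C = 278 × 1.91713 = 532.96 ppm.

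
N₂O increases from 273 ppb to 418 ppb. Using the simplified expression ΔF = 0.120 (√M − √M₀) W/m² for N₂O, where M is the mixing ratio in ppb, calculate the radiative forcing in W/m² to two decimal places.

N₂O: 0.120 × (√418 − √273) = 0.120 × (20.4450 − 16.5227) = 0.120 × 3.9223 = 0.4707 W/m².

ΔF = 0.47 W/m²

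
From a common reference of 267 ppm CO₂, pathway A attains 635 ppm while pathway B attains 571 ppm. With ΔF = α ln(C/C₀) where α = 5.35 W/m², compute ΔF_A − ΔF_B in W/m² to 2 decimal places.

ΔF_A − ΔF_B = 0.57 W/m²

ΔF_A = 5.35 ln(635/267) = 5.35 × 0.86638 = 4.6351 W/m².
ΔF_B = 5.35 ln(571/267) = 5.35 × 0.76014 = 4.0667 W/m².
Difference: 4.6351 − 4.0667 = 0.5684 W/m².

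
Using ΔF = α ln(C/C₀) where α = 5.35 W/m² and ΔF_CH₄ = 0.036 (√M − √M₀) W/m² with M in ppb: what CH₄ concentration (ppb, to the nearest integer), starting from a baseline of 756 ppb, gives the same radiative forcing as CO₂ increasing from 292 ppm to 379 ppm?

M ≈ 4389 ppb

CO₂ forcing: 5.35 × ln(379/292) = 5.35 × 0.260782 = 1.39518 W/m².
Set 0.036(√M − √756) = 1.39518: √M = 1.39518/0.036 + √756 = 38.7550 + 27.4955 = 66.2505.
M = (66.2505)² = 4389.13 ppb.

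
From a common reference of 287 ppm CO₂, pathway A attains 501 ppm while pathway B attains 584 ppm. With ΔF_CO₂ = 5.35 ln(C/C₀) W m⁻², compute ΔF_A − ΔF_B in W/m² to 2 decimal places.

ΔF_A = 5.35 ln(501/287) = 5.35 × 0.55712 = 2.9806 W/m².
ΔF_B = 5.35 ln(584/287) = 5.35 × 0.71042 = 3.8007 W/m².
Difference: 2.9806 − 3.8007 = -0.8201 W/m².

ΔF_A − ΔF_B = -0.82 W/m²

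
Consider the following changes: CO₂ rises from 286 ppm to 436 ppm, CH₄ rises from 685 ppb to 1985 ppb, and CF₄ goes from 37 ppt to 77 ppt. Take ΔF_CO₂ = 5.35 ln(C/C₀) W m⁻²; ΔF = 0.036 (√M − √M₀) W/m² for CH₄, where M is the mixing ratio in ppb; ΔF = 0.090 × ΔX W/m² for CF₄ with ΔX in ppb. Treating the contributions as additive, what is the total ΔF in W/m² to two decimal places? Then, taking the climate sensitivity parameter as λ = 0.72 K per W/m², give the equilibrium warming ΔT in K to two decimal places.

CO₂: 5.35 × ln(436/286) = 5.35 × ln(1.52448) = 5.35 × 0.42165 = 2.2558 W/m².
CH₄: 0.036 × (√1985 − √685) = 0.036 × (44.5533 − 26.1725) = 0.036 × 18.3808 = 0.6617 W/m².
CF₄: Δ = 77 − 37 = 40 ppt = 0.040 ppb; ΔF = 0.090 × 0.040 = 0.0036 W/m².
Total ΔF = 2.2558 + 0.6617 + 0.0036 = 2.9211 W/m².
ΔT = λ ΔF = 0.72 × 2.92 = 2.1024 K.

ΔF = 2.92 W/m²; ΔT = 2.10 K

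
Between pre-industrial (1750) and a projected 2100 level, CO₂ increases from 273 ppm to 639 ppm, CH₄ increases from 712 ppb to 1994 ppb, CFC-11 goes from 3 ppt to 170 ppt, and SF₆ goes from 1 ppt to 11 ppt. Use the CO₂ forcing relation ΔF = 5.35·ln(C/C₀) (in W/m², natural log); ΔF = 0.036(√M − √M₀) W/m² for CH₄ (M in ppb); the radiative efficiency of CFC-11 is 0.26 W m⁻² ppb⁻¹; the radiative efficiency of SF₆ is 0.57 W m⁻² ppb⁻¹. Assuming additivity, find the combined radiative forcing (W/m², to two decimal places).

CO₂: 5.35 × ln(639/273) = 5.35 × ln(2.34066) = 5.35 × 0.85043 = 4.5498 W/m².
CH₄: 0.036 × (√1994 − √712) = 0.036 × (44.6542 − 26.6833) = 0.036 × 17.9709 = 0.6470 W/m².
CFC-11: Δ = 170 − 3 = 167 ppt = 0.167 ppb; ΔF = 0.26 × 0.167 = 0.0434 W/m².
SF₆: Δ = 11 − 1 = 10 ppt = 0.010 ppb; ΔF = 0.57 × 0.010 = 0.0057 W/m².
Total ΔF = 4.5498 + 0.6470 + 0.0434 + 0.0057 = 5.2459 W/m².

ΔF = 5.25 W/m²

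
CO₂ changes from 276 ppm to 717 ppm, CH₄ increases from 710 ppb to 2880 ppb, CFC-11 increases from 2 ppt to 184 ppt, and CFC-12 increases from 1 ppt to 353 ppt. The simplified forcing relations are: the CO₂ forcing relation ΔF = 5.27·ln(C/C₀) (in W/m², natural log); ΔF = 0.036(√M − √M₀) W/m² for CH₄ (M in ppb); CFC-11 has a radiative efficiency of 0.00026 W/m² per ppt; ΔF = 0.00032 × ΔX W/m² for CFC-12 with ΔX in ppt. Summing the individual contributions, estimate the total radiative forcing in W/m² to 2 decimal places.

ΔF = 6.16 W/m²

CO₂: 5.27 × ln(717/276) = 5.27 × ln(2.59783) = 5.27 × 0.95468 = 5.0312 W/m².
CH₄: 0.036 × (√2880 − √710) = 0.036 × (53.6656 − 26.6458) = 0.036 × 27.0198 = 0.9727 W/m².
CFC-11: ΔF = 0.00026 × (184 − 2) = 0.00026 × 182 = 0.0473 W/m².
CFC-12: ΔF = 0.00032 × (353 − 1) = 0.00032 × 352 = 0.1126 W/m².
Total ΔF = 5.0312 + 0.9727 + 0.0473 + 0.1126 = 6.1638 W/m².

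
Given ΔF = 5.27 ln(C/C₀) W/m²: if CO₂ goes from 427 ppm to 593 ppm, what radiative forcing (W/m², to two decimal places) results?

CO₂: 5.27 × ln(593/427) = 5.27 × ln(1.38876) = 5.27 × 0.32841 = 1.7307 W/m².

ΔF = 1.73 W/m²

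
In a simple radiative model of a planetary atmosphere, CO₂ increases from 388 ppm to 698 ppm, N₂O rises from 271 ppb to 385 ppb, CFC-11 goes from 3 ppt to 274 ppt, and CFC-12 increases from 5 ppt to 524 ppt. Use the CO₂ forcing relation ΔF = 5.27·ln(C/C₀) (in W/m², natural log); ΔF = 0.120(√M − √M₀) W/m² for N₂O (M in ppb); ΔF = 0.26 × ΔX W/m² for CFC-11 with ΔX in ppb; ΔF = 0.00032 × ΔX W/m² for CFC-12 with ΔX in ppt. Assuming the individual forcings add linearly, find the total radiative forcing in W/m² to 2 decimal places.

ΔF = 3.71 W/m²

CO₂: 5.27 × ln(698/388) = 5.27 × ln(1.79897) = 5.27 × 0.58721 = 3.0946 W/m².
N₂O: 0.120 × (√385 − √271) = 0.120 × (19.6214 − 16.4621) = 0.120 × 3.1593 = 0.3791 W/m².
CFC-11: Δ = 274 − 3 = 271 ppt = 0.271 ppb; ΔF = 0.26 × 0.271 = 0.0705 W/m².
CFC-12: ΔF = 0.00032 × (524 − 5) = 0.00032 × 519 = 0.1661 W/m².
Total ΔF = 3.0946 + 0.3791 + 0.0705 + 0.1661 = 3.7103 W/m².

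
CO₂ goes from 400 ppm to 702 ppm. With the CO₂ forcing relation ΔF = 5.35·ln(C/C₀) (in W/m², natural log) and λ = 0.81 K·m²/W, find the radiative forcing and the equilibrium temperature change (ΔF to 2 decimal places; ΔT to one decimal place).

ΔF = 3.01 W/m²; ΔT = 2.4 K

CO₂: 5.35 × ln(702/400) = 5.35 × ln(1.75500) = 5.35 × 0.56247 = 3.0092 W/m².
ΔT = λ ΔF = 0.81 × 3.01 = 2.4381 K.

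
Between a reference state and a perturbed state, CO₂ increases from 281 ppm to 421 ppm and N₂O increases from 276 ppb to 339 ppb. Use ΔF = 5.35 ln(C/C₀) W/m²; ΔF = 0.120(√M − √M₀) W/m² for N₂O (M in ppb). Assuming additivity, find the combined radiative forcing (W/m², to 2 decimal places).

ΔF = 2.38 W/m²

CO₂: 5.35 × ln(421/281) = 5.35 × ln(1.49822) = 5.35 × 0.40428 = 2.1629 W/m².
N₂O: 0.120 × (√339 − √276) = 0.120 × (18.4120 − 16.6132) = 0.120 × 1.7988 = 0.2159 W/m².
Total ΔF = 2.1629 + 0.2159 = 2.3788 W/m².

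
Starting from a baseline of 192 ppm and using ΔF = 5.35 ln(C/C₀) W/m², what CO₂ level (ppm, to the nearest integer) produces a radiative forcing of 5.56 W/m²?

Set 5.35 ln(C/192) = 5.56, so ln(C/192) = 5.56/5.35 = 1.03925.
Then C/192 = e^1.03925 = 2.82710, giving C = 192 × 2.82710 = 542.80 ppm.

C ≈ 543 ppm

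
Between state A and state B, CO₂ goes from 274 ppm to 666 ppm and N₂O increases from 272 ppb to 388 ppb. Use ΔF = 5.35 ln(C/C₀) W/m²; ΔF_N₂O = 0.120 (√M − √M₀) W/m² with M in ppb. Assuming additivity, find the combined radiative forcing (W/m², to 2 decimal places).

CO₂: 5.35 × ln(666/274) = 5.35 × ln(2.43066) = 5.35 × 0.88816 = 4.7517 W/m².
N₂O: 0.120 × (√388 − √272) = 0.120 × (19.6977 − 16.4924) = 0.120 × 3.2053 = 0.3846 W/m².
Total ΔF = 4.7517 + 0.3846 = 5.1363 W/m².

ΔF = 5.14 W/m²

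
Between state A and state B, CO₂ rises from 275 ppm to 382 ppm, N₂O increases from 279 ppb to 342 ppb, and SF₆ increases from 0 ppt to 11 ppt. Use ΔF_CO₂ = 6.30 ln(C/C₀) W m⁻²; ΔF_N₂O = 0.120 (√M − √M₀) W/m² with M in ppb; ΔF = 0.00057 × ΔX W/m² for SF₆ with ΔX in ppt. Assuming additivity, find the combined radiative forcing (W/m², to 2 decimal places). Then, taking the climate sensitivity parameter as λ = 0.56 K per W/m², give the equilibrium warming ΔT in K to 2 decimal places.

ΔF = 2.29 W/m²; ΔT = 1.28 K

CO₂: 6.30 × ln(382/275) = 6.30 × ln(1.38909) = 6.30 × 0.32865 = 2.0705 W/m².
N₂O: 0.120 × (√342 − √279) = 0.120 × (18.4932 − 16.7033) = 0.120 × 1.7899 = 0.2148 W/m².
SF₆: ΔF = 0.00057 × (11 − 0) = 0.00057 × 11 = 0.0063 W/m².
Total ΔF = 2.0705 + 0.2148 + 0.0063 = 2.2916 W/m².
ΔT = λ ΔF = 0.56 × 2.29 = 1.2824 K.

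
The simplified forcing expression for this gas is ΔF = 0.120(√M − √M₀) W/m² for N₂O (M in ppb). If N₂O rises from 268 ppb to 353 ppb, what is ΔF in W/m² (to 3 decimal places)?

N₂O: 0.120 × (√353 − √268) = 0.120 × (18.7883 − 16.3707) = 0.120 × 2.4176 = 0.2901 W/m².

ΔF = 0.290 W/m²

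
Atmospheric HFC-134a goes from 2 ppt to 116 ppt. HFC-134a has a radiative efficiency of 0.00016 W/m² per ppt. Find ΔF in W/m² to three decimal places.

ΔF = 0.018 W/m²

HFC-134a: ΔF = 0.00016 × (116 − 2) = 0.00016 × 114 = 0.0182 W/m².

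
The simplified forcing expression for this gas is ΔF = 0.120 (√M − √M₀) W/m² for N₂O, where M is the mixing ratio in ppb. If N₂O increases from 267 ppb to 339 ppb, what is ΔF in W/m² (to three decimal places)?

ΔF = 0.249 W/m²

N₂O: 0.120 × (√339 − √267) = 0.120 × (18.4120 − 16.3401) = 0.120 × 2.0719 = 0.2486 W/m².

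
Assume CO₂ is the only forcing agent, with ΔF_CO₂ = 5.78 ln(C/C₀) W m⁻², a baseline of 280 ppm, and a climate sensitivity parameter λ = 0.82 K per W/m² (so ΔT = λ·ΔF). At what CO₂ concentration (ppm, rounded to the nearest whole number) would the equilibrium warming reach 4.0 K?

Required forcing: ΔF = ΔT/λ = 4.0/0.82 = 4.8780 W/m².
Then ln(C/280) = ΔF/5.78 = 4.8780/5.78 = 0.84394.
So C = 280 × e^0.84394 = 280 × 2.32551 = 651.14 ppm.

C ≈ 651 ppm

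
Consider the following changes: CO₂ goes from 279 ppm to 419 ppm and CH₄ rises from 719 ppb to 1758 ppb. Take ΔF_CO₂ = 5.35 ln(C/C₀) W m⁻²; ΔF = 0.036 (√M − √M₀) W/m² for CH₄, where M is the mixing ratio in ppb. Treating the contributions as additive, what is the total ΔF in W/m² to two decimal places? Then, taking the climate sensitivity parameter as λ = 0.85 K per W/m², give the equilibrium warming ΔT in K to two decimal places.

ΔF = 2.72 W/m²; ΔT = 2.31 K

CO₂: 5.35 × ln(419/279) = 5.35 × ln(1.50179) = 5.35 × 0.40666 = 2.1756 W/m².
CH₄: 0.036 × (√1758 − √719) = 0.036 × (41.9285 − 26.8142) = 0.036 × 15.1143 = 0.5441 W/m².
Total ΔF = 2.1756 + 0.5441 = 2.7197 W/m².
ΔT = λ ΔF = 0.85 × 2.72 = 2.3120 K.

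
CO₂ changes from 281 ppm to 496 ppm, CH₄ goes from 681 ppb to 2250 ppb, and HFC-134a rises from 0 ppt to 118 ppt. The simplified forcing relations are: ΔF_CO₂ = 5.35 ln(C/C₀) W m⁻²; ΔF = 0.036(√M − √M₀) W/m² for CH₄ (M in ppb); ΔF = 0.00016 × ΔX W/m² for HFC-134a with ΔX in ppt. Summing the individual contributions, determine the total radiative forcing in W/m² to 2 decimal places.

ΔF = 3.83 W/m²

CO₂: 5.35 × ln(496/281) = 5.35 × ln(1.76512) = 5.35 × 0.56822 = 3.0400 W/m².
CH₄: 0.036 × (√2250 − √681) = 0.036 × (47.4342 − 26.0960) = 0.036 × 21.3382 = 0.7682 W/m².
HFC-134a: ΔF = 0.00016 × (118 − 0) = 0.00016 × 118 = 0.0189 W/m².
Total ΔF = 3.0400 + 0.7682 + 0.0189 = 3.8271 W/m².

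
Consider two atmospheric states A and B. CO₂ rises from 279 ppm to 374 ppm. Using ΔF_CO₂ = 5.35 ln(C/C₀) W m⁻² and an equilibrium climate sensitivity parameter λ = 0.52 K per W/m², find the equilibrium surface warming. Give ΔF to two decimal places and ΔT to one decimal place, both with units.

ΔF = 1.57 W/m²; ΔT = 0.8 K

CO₂: 5.35 × ln(374/279) = 5.35 × ln(1.34050) = 5.35 × 0.29304 = 1.5678 W/m².
ΔT = λ ΔF = 0.52 × 1.57 = 0.8164 K.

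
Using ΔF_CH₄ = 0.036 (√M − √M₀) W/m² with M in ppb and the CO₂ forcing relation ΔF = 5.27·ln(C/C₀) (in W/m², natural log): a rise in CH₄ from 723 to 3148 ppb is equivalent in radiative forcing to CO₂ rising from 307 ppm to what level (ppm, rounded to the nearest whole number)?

C ≈ 375 ppm

CH₄ forcing: 0.036 × (√3148 − √723) = 0.036 × (56.1070 − 26.8887) = 0.036 × 29.2183 = 1.05186 W/m².
Set 5.27 ln(C/307) = 1.05186: ln(C/307) = 1.05186/5.27 = 0.19959, so C = 307 × e^0.19959 = 307 × 1.22090 = 374.82 ppm.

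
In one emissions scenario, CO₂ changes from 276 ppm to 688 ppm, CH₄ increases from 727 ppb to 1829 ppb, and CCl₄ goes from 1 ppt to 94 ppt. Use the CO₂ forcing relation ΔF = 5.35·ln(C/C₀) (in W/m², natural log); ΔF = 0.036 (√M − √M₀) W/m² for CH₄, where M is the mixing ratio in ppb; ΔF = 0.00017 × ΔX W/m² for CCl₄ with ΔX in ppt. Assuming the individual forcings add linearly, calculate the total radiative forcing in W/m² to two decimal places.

ΔF = 5.47 W/m²

CO₂: 5.35 × ln(688/276) = 5.35 × ln(2.49275) = 5.35 × 0.91339 = 4.8866 W/m².
CH₄: 0.036 × (√1829 − √727) = 0.036 × (42.7668 − 26.9629) = 0.036 × 15.8039 = 0.5689 W/m².
CCl₄: ΔF = 0.00017 × (94 − 1) = 0.00017 × 93 = 0.0158 W/m².
Total ΔF = 4.8866 + 0.5689 + 0.0158 = 5.4713 W/m².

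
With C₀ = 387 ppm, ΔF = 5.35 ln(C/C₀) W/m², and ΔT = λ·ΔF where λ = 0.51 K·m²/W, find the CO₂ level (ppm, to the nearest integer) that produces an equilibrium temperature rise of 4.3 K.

C ≈ 1871 ppm

Required forcing: ΔF = ΔT/λ = 4.3/0.51 = 8.4314 W/m².
Then ln(C/387) = ΔF/5.35 = 8.4314/5.35 = 1.57596.
So C = 387 × e^1.57596 = 387 × 4.83538 = 1871.29 ppm.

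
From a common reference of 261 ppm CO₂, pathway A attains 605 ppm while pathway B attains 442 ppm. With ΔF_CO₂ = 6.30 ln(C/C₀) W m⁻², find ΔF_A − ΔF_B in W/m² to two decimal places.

ΔF_A − ΔF_B = 1.98 W/m²

ΔF_A = 6.30 ln(605/261) = 6.30 × 0.84071 = 5.2965 W/m².
ΔF_B = 6.30 ln(442/261) = 6.30 × 0.52679 = 3.3188 W/m².
Difference: 5.2965 − 3.3188 = 1.9777 W/m².
(Equivalently, ΔF_A − ΔF_B = 6.30 ln(605/442) = 6.30 × 0.31392 = 1.9777 W/m².)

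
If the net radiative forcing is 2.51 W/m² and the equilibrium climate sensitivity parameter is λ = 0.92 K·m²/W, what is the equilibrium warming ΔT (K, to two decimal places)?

ΔT = λ ΔF = 0.92 × 2.51 = 2.3092 K.

ΔT = 2.31 K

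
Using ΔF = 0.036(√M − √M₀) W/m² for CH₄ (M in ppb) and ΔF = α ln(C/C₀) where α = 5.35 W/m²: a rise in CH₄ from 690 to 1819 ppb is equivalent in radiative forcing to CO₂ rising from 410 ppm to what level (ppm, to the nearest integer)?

C ≈ 458 ppm

CH₄ forcing: 0.036 × (√1819 − √690) = 0.036 × (42.6497 − 26.2679) = 0.036 × 16.3818 = 0.58974 W/m².
Set 5.35 ln(C/410) = 0.58974: ln(C/410) = 0.58974/5.35 = 0.11023, so C = 410 × e^0.11023 = 410 × 1.11653 = 457.78 ppm.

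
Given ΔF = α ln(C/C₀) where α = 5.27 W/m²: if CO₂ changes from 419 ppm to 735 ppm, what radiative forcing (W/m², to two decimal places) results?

ΔF = 2.96 W/m²

CO₂ absorption bands are partially saturated, so forcing scales with the logarithm of the concentration ratio.
CO₂: 5.27 × ln(735/419) = 5.27 × ln(1.75418) = 5.27 × 0.56200 = 2.9617 W/m².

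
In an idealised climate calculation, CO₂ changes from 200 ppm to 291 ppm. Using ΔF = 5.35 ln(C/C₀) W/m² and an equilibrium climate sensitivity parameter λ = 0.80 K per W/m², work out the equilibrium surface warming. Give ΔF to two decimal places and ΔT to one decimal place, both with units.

CO₂: 5.35 × ln(291/200) = 5.35 × ln(1.45500) = 5.35 × 0.37501 = 2.0063 W/m².
ΔT = λ ΔF = 0.80 × 2.01 = 1.6080 K.

ΔF = 2.01 W/m²; ΔT = 1.6 K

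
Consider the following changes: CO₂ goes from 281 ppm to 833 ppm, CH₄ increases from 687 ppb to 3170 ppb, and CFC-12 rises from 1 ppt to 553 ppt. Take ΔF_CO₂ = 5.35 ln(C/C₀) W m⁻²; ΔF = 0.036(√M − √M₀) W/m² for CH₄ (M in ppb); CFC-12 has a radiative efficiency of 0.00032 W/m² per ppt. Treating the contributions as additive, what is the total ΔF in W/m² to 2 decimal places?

ΔF = 7.07 W/m²

CO₂: 5.35 × ln(833/281) = 5.35 × ln(2.96441) = 5.35 × 1.08668 = 5.8137 W/m².
CH₄: 0.036 × (√3170 − √687) = 0.036 × (56.3028 − 26.2107) = 0.036 × 30.0921 = 1.0833 W/m².
CFC-12: ΔF = 0.00032 × (553 − 1) = 0.00032 × 552 = 0.1766 W/m².
Total ΔF = 5.8137 + 1.0833 + 0.1766 = 7.0736 W/m².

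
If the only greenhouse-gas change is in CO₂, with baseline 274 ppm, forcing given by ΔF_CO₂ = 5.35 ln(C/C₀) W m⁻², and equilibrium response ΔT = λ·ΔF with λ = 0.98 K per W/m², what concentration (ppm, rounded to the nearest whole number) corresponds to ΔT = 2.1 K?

Required forcing: ΔF = ΔT/λ = 2.1/0.98 = 2.1429 W/m².
Then ln(C/274) = ΔF/5.35 = 2.1429/5.35 = 0.40054.
So C = 274 × e^0.40054 = 274 × 1.49263 = 408.98 ppm.

C ≈ 409 ppm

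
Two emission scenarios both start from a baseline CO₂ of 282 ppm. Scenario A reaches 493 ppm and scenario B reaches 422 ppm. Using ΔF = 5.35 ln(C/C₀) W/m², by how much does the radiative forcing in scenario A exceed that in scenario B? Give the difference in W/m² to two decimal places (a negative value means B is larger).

ΔF_A = 5.35 ln(493/282) = 5.35 × 0.55860 = 2.9885 W/m².
ΔF_B = 5.35 ln(422/282) = 5.35 × 0.40310 = 2.1566 W/m².
Difference: 2.9885 − 2.1566 = 0.8319 W/m².

ΔF_A − ΔF_B = 0.83 W/m²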